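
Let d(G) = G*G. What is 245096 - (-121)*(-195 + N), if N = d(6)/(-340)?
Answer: 18826496/85 ≈ 2.2149e+5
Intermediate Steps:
d(G) = G²
N = -9/85 (N = 6²/(-340) = 36*(-1/340) = -9/85 ≈ -0.10588)
245096 - (-121)*(-195 + N) = 245096 - (-121)*(-195 - 9/85) = 245096 - (-121)*(-16584)/85 = 245096 - 1*2006664/85 = 245096 - 2006664/85 = 18826496/85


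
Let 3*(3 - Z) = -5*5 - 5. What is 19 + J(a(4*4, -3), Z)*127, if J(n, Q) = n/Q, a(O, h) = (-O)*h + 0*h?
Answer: 6343/13 ≈ 487.92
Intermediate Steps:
a(O, h) = -O*h (a(O, h) = -O*h + 0 = -O*h)
Z = 13 (Z = 3 - (-5*5 - 5)/3 = 3 - (-25 - 5)/3 = 3 - ⅓*(-30) = 3 + 10 = 13)
19 + J(a(4*4, -3), Z)*127 = 19 + (-1*4*4*(-3)/13)*127 = 19 + (-1*16*(-3)*(1/13))*127 = 19 + (48*(1/13))*127 = 19 + (48/13)*127 = 19 + 6096/13 = 6343/13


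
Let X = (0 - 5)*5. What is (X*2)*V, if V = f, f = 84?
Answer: -4200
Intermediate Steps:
X = -25 (X = -5*5 = -25)
V = 84
(X*2)*V = -25*2*84 = -50*84 = -4200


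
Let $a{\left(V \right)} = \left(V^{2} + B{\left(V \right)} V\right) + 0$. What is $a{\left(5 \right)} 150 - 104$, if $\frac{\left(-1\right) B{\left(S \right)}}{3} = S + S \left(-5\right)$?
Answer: $48646$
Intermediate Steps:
$B{\left(S \right)} = 12 S$ ($B{\left(S \right)} = - 3 \left(S + S \left(-5\right)\right) = - 3 \left(S - 5 S\right) = - 3 \left(- 4 S\right) = 12 S$)
$a{\left(V \right)} = 13 V^{2}$ ($a{\left(V \right)} = \left(V^{2} + 12 V V\right) + 0 = \left(V^{2} + 12 V^{2}\right) + 0 = 13 V^{2} + 0 = 13 V^{2}$)
$a{\left(5 \right)} 150 - 104 = 13 \cdot 5^{2} \cdot 150 - 104 = 13 \cdot 25 \cdot 150 - 104 = 325 \cdot 150 - 104 = 48750 - 104 = 48646$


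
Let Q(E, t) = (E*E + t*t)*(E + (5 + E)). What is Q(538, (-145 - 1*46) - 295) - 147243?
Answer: 568069597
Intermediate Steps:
Q(E, t) = (5 + 2*E)*(E² + t²) (Q(E, t) = (E² + t²)*(5 + 2*E) = (5 + 2*E)*(E² + t²))
Q(538, (-145 - 1*46) - 295) - 147243 = (2*538³ + 5*538² + 5*((-145 - 1*46) - 295)² + 2*538*((-145 - 1*46) - 295)²) - 147243 = (2*155720872 + 5*289444 + 5*((-145 - 46) - 295)² + 2*538*((-145 - 46) - 295)²) - 147243 = (311441744 + 1447220 + 5*(-191 - 295)² + 2*538*(-191 - 295)²) - 147243 = (311441744 + 1447220 + 5*(-486)² + 2*538*(-486)²) - 147243 = (311441744 + 1447220 + 5*236196 + 2*538*236196) - 147243 = (311441744 + 1447220 + 1180980 + 254146896) - 147243 = 568216840 - 147243 = 568069597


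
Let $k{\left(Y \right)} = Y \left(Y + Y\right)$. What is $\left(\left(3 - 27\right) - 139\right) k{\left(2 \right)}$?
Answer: $-1304$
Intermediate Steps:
$k{\left(Y \right)} = 2 Y^{2}$ ($k{\left(Y \right)} = Y 2 Y = 2 Y^{2}$)
$\left(\left(3 - 27\right) - 139\right) k{\left(2 \right)} = \left(\left(3 - 27\right) - 139\right) 2 \cdot 2^{2} = \left(\left(3 - 27\right) - 139\right) 2 \cdot 4 = \left(-24 - 139\right) 8 = \left(-163\right) 8 = -1304$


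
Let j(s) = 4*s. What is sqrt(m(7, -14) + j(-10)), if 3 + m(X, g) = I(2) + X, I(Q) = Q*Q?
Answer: 4*I*sqrt(2) ≈ 5.6569*I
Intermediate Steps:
I(Q) = Q**2
m(X, g) = 1 + X (m(X, g) = -3 + (2**2 + X) = -3 + (4 + X) = 1 + X)
sqrt(m(7, -14) + j(-10)) = sqrt((1 + 7) + 4*(-10)) = sqrt(8 - 40) = sqrt(-32) = 4*I*sqrt(2)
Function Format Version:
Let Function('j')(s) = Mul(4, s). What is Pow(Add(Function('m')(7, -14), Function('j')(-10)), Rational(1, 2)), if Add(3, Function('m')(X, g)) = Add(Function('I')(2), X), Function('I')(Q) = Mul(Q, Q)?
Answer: Mul(4, I, Pow(2, Rational(1, 2))) ≈ Mul(5.6569, I)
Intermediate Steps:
Function('I')(Q) = Pow(Q, 2)
Function('m')(X, g) = Add(1, X) (Function('m')(X, g) = Add(-3, Add(Pow(2, 2), X)) = Add(-3, Add(4, X)) = Add(1, X))
Pow(Add(Function('m')(7, -14), Function('j')(-10)), Rational(1, 2)) = Pow(Add(Add(1, 7), Mul(4, -10)), Rational(1, 2)) = Pow(Add(8, -40), Rational(1, 2)) = Pow(-32, Rational(1, 2)) = Mul(4, I, Pow(2, Rational(1, 2)))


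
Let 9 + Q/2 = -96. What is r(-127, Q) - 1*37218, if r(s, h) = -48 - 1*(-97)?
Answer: -37169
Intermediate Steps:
Q = -210 (Q = -18 + 2*(-96) = -18 - 192 = -210)
r(s, h) = 49 (r(s, h) = -48 + 97 = 49)
r(-127, Q) - 1*37218 = 49 - 1*37218 = 49 - 37218 = -37169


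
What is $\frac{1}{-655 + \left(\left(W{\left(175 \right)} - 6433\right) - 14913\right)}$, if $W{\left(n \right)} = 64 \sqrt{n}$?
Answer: $- \frac{3143}{69046743} - \frac{320 \sqrt{7}}{483327201} \approx -4.7272 \cdot 10^{-5}$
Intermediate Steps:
$\frac{1}{-655 + \left(\left(W{\left(175 \right)} - 6433\right) - 14913\right)} = \frac{1}{-655 - \left(21346 - 320 \sqrt{7}\right)} = \frac{1}{-22001 + 320 \sqrt{7}}$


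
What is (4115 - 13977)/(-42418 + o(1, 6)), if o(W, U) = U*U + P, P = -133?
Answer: 9862/42515 ≈ 0.23197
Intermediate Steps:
o(W, U) = -133 + U² (o(W, U) = U*U - 133 = U² - 133 = -133 + U²)
(4115 - 13977)/(-42418 + o(1, 6)) = (4115 - 13977)/(-42418 + (-133 + 6²)) = -9862/(-42418 + (-133 + 36)) = -9862/(-42418 - 97) = -9862/(-42515) = -9862*(-1/42515) = 9862/42515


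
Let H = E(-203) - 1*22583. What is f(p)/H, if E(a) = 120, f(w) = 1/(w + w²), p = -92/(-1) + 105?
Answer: -1/876191778 ≈ -1.1413e-9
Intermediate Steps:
p = 197 (p = -92*(-1) + 105 = 92 + 105 = 197)
H = -22463 (H = 120 - 1*22583 = 120 - 22583 = -22463)
f(p)/H = (1/(197*(1 + 197)))/(-22463) = ((1/197)/198)*(-1/22463) = ((1/197)*(1/198))*(-1/22463) = (1/39006)*(-1/22463) = -1/876191778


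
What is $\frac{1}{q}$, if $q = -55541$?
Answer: $- \frac{1}{55541} \approx -1.8005 \cdot 10^{-5}$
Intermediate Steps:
$\frac{1}{q} = \frac{1}{-55541} = - \frac{1}{55541}$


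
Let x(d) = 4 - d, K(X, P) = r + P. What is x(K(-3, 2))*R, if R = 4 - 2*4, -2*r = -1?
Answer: -6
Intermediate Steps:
r = ½ (r = -½*(-1) = ½ ≈ 0.50000)
K(X, P) = ½ + P
R = -4 (R = 4 - 8 = -4)
x(K(-3, 2))*R = (4 - (½ + 2))*(-4) = (4 - 1*5/2)*(-4) = (4 - 5/2)*(-4) = (3/2)*(-4) = -6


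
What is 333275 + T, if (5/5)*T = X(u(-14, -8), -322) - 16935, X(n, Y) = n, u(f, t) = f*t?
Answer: 316452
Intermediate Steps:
T = -16823 (T = -14*(-8) - 16935 = 112 - 16935 = -16823)
333275 + T = 333275 - 16823 = 316452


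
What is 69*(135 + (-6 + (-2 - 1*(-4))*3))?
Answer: 9315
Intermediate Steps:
69*(135 + (-6 + (-2 - 1*(-4))*3)) = 69*(135 + (-6 + (-2 + 4)*3)) = 69*(135 + (-6 + 2*3)) = 69*(135 + (-6 + 6)) = 69*(135 + 0) = 69*135 = 9315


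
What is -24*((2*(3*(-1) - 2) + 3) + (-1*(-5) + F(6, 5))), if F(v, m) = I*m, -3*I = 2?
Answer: 128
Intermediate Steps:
I = -2/3 (I = -1/3*2 = -2/3 ≈ -0.66667)
F(v, m) = -2*m/3
-24*((2*(3*(-1) - 2) + 3) + (-1*(-5) + F(6, 5))) = -24*((2*(3*(-1) - 2) + 3) + (-1*(-5) - 2/3*5)) = -24*((2*(-3 - 2) + 3) + (5 - 10/3)) = -24*((2*(-5) + 3) + 5/3) = -24*((-10 + 3) + 5/3) = -24*(-7 + 5/3) = -24*(-16/3) = 128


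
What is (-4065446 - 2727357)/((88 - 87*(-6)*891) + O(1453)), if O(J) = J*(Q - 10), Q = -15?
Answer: -6792803/428865 ≈ -15.839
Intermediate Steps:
O(J) = -25*J (O(J) = J*(-15 - 10) = J*(-25) = -25*J)
(-4065446 - 2727357)/((88 - 87*(-6)*891) + O(1453)) = (-4065446 - 2727357)/((88 - 87*(-6)*891) - 25*1453) = -6792803/((88 + 522*891) - 36325) = -6792803/((88 + 465102) - 36325) = -6792803/(465190 - 36325) = -6792803/428865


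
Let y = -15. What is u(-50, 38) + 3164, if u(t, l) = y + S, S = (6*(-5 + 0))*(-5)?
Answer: 3299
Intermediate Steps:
S = 150 (S = (6*(-5))*(-5) = -30*(-5) = 150)
u(t, l) = 135 (u(t, l) = -15 + 150 = 135)
u(-50, 38) + 3164 = 135 + 3164 = 3299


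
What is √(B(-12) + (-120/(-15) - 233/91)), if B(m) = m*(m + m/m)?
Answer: √1138137/91 ≈ 11.723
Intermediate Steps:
B(m) = m*(1 + m) (B(m) = m*(m + 1) = m*(1 + m))
√(B(-12) + (-120/(-15) - 233/91)) = √(-12*(1 - 12) + (-120/(-15) - 233/91)) = √(-12*(-11) + (-120*(-1/15) - 233*1/91)) = √(132 + (8 - 233/91)) = √(132 + 495/91) = √(12507/91) = √1138137/91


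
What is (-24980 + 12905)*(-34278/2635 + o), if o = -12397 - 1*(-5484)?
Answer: 44073829695/527 ≈ 8.3632e+7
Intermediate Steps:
o = -6913 (o = -12397 + 5484 = -6913)
(-24980 + 12905)*(-34278/2635 + o) = (-24980 + 12905)*(-34278/2635 - 6913) = -12075*(-34278*1/2635 - 6913) = -12075*(-34278/2635 - 6913) = -12075*(-18250033/2635) = 44073829695/527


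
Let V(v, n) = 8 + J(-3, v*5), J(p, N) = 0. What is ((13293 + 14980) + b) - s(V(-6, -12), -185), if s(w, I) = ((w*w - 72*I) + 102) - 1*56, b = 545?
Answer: 15388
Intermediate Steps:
V(v, n) = 8 (V(v, n) = 8 + 0 = 8)
s(w, I) = 46 + w² - 72*I (s(w, I) = ((w² - 72*I) + 102) - 56 = (102 + w² - 72*I) - 56 = 46 + w² - 72*I)
((13293 + 14980) + b) - s(V(-6, -12), -185) = ((13293 + 14980) + 545) - (46 + 8² - 72*(-185)) = (28273 + 545) - (46 + 64 + 13320) = 28818 - 1*13430 = 28818 - 13430 = 15388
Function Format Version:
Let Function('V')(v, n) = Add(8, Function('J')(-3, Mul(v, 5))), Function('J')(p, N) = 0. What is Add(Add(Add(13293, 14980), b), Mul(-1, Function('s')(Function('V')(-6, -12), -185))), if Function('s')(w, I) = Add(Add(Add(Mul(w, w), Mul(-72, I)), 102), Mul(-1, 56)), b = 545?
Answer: 15388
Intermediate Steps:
Function('V')(v, n) = 8 (Function('V')(v, n) = Add(8, 0) = 8)
Function('s')(w, I) = Add(46, Pow(w, 2), Mul(-72, I)) (Function('s')(w, I) = Add(Add(Add(Pow(w, 2), Mul(-72, I)), 102), -56) = Add(Add(102, Pow(w, 2), Mul(-72, I)), -56) = Add(46, Pow(w, 2), Mul(-72, I)))
Add(Add(Add(13293, 14980), b), Mul(-1, Function('s')(Function('V')(-6, -12), -185))) = Add(Add(Add(13293, 14980), 545), Mul(-1, Add(46, Pow(8, 2), Mul(-72, -185)))) = Add(Add(28273, 545), Mul(-1, Add(46, 64, 13320))) = Add(28818, Mul(-1, 13430)) = Add(28818, -13430) = 15388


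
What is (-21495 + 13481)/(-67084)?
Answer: 4007/33542 ≈ 0.11946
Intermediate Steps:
(-21495 + 13481)/(-67084) = -8014*(-1/67084) = 4007/33542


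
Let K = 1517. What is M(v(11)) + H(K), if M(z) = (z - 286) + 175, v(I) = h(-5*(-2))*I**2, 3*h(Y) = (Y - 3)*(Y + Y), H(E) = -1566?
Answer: 11909/3 ≈ 3969.7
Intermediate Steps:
h(Y) = 2*Y*(-3 + Y)/3 (h(Y) = ((Y - 3)*(Y + Y))/3 = ((-3 + Y)*(2*Y))/3 = (2*Y*(-3 + Y))/3 = 2*Y*(-3 + Y)/3)
v(I) = 140*I**2/3 (v(I) = (2*(-5*(-2))*(-3 - 5*(-2))/3)*I**2 = ((2/3)*10*(-3 + 10))*I**2 = ((2/3)*10*7)*I**2 = 140*I**2/3)
M(z) = -111 + z (M(z) = (-286 + z) + 175 = -111 + z)
M(v(11)) + H(K) = (-111 + (140/3)*11**2) - 1566 = (-111 + (140/3)*121) - 1566 = (-111 + 16940/3) - 1566 = 16607/3 - 1566 = 11909/3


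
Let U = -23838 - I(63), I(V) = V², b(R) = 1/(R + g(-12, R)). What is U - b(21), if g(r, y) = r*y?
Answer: -6423416/231 ≈ -27807.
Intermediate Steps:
b(R) = -1/(11*R) (b(R) = 1/(R - 12*R) = 1/(-11*R) = -1/(11*R))
U = -27807 (U = -23838 - 1*63² = -23838 - 1*3969 = -23838 - 3969 = -27807)
U - b(21) = -27807 - (-1)/(11*21) = -27807 - 1*(-1/231) = -27807 + 1/231 = -6423416/231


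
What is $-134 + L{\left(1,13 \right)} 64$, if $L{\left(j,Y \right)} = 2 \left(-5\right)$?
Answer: $-774$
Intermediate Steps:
$L{\left(j,Y \right)} = -10$
$-134 + L{\left(1,13 \right)} 64 = -134 - 640 = -774$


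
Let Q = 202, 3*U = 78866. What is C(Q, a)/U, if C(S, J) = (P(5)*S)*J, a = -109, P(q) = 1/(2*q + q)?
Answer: -11009/197165 ≈ -0.055836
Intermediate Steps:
U = 78866/3 (U = (⅓)*78866 = 78866/3 ≈ 26289.)
P(q) = 1/(3*q)
C(S, J) = J*S/15 (C(S, J) = (((⅓)/5)*S)*J = (((⅓)*(⅕))*S)*J = (S/15)*J = J*S/15)
C(Q, a)/U = ((1/15)*(-109)*202)/(78866/3) = -22018/15*3/78866 = -11009/197165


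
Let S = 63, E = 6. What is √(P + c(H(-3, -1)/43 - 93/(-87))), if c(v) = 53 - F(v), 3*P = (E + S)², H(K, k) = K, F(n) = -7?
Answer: 3*√183 ≈ 40.583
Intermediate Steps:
P = 1587 (P = (6 + 63)²/3 = (⅓)*69² = (⅓)*4761 = 1587)
c(v) = 60 (c(v) = 53 - 1*(-7) = 53 + 7 = 60)
√(P + c(H(-3, -1)/43 - 93/(-87))) = √(1587 + 60) = √1647 = 3*√183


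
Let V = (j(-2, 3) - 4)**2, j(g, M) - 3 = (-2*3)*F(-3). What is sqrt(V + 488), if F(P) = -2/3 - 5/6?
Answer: 2*sqrt(138) ≈ 23.495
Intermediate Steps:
F(P) = -3/2 (F(P) = -2*1/3 - 5*1/6 = -2/3 - 5/6 = -3/2)
j(g, M) = 12 (j(g, M) = 3 - 2*3*(-3/2) = 3 - 6*(-3/2) = 3 + 9 = 12)
V = 64 (V = (12 - 4)**2 = 8**2 = 64)
sqrt(V + 488) = sqrt(64 + 488) = sqrt(552) = 2*sqrt(138)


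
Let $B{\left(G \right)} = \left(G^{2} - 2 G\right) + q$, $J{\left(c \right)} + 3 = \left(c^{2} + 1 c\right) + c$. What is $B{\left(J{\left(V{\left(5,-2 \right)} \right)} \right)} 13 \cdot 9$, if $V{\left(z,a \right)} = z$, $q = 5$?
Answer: $112905$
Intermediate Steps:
$J{\left(c \right)} = -3 + c^{2} + 2 c$ ($J{\left(c \right)} = -3 + \left(\left(c^{2} + 1 c\right) + c\right) = -3 + \left(\left(c^{2} + c\right) + c\right) = -3 + \left(\left(c + c^{2}\right) + c\right) = -3 + \left(c^{2} + 2 c\right) = -3 + c^{2} + 2 c$)
$B{\left(G \right)} = 5 + G^{2} - 2 G$ ($B{\left(G \right)} = \left(G^{2} - 2 G\right) + 5 = 5 + G^{2} - 2 G$)
$B{\left(J{\left(V{\left(5,-2 \right)} \right)} \right)} 13 \cdot 9 = \left(5 + \left(-3 + 5^{2} + 2 \cdot 5\right)^{2} - 2 \left(-3 + 5^{2} + 2 \cdot 5\right)\right) 13 \cdot 9 = \left(5 + \left(-3 + 25 + 10\right)^{2} - 2 \left(-3 + 25 + 10\right)\right) 13 \cdot 9 = \left(5 + 32^{2} - 64\right) 13 \cdot 9 = \left(5 + 1024 - 64\right) 13 \cdot 9 = 965 \cdot 13 \cdot 9 = 12545 \cdot 9 = 112905$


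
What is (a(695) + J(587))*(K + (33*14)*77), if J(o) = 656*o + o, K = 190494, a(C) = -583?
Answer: 87053361168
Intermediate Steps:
J(o) = 657*o
(a(695) + J(587))*(K + (33*14)*77) = (-583 + 657*587)*(190494 + (33*14)*77) = (-583 + 385659)*(190494 + 462*77) = 385076*(190494 + 35574) = 385076*226068 = 87053361168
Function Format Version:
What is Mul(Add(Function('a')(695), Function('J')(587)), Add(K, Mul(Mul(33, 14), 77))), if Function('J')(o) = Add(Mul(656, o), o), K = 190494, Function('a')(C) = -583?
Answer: 87053361168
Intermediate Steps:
Function('J')(o) = Mul(657, o)
Mul(Add(Function('a')(695), Function('J')(587)), Add(K, Mul(Mul(33, 14), 77))) = Mul(Add(-583, Mul(657, 587)), Add(190494, Mul(Mul(33, 14), 77))) = Mul(Add(-583, 385659), Add(190494, Mul(462, 77))) = Mul(385076, Add(190494, 35574)) = Mul(385076, 226068) = 87053361168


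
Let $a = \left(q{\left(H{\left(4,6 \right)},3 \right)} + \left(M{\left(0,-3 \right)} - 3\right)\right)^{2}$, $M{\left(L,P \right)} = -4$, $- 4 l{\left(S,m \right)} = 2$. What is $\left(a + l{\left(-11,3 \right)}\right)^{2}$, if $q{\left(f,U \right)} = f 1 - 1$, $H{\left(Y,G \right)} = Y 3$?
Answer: $\frac{961}{4} \approx 240.25$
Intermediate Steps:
$l{\left(S,m \right)} = - \frac{1}{2}$ ($l{\left(S,m \right)} = \left(- \frac{1}{4}\right) 2 = - \frac{1}{2}$)
$H{\left(Y,G \right)} = 3 Y$
$q{\left(f,U \right)} = -1 + f$ ($q{\left(f,U \right)} = f - 1 = -1 + f$)
$a = 16$ ($a = \left(\left(-1 + 3 \cdot 4\right) - 7\right)^{2} = \left(\left(-1 + 12\right) - 7\right)^{2} = \left(11 - 7\right)^{2} = 4^{2} = 16$)
$\left(a + l{\left(-11,3 \right)}\right)^{2} = \left(16 - \frac{1}{2}\right)^{2} = \left(\frac{31}{2}\right)^{2} = \frac{961}{4}$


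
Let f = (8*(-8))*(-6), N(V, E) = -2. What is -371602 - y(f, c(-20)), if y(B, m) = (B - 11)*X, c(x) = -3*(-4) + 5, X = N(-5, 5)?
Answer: -370856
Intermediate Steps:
X = -2
c(x) = 17 (c(x) = 12 + 5 = 17)
f = 384 (f = -64*(-6) = 384)
y(B, m) = 22 - 2*B (y(B, m) = (B - 11)*(-2) = (-11 + B)*(-2) = 22 - 2*B)
-371602 - y(f, c(-20)) = -371602 - (22 - 2*384) = -371602 - (22 - 768) = -371602 - 1*(-746) = -371602 + 746 = -370856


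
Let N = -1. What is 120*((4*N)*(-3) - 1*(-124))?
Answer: 16320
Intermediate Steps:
120*((4*N)*(-3) - 1*(-124)) = 120*((4*(-1))*(-3) - 1*(-124)) = 120*(-4*(-3) + 124) = 120*(12 + 124) = 120*136 = 16320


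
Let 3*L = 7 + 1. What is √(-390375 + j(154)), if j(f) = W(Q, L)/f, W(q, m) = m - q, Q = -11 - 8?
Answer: I*√83323171470/462 ≈ 624.8*I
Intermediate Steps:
Q = -19
L = 8/3 (L = (7 + 1)/3 = (⅓)*8 = 8/3 ≈ 2.6667)
j(f) = 65/(3*f) (j(f) = (8/3 - 1*(-19))/f = (8/3 + 19)/f = 65/(3*f))
√(-390375 + j(154)) = √(-390375 + (65/3)/154) = √(-390375 + (65/3)*(1/154)) = √(-390375 + 65/462) = √(-180353185/462) = I*√83323171470/462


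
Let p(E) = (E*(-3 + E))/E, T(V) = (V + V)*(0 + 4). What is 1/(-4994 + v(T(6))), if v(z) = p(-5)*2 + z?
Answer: -1/4962 ≈ -0.00020153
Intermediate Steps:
T(V) = 8*V (T(V) = (2*V)*4 = 8*V)
p(E) = -3 + E
v(z) = -16 + z (v(z) = (-3 - 5)*2 + z = -8*2 + z = -16 + z)
1/(-4994 + v(T(6))) = 1/(-4994 + (-16 + 8*6)) = 1/(-4994 + (-16 + 48)) = 1/(-4994 + 32) = 1/(-4962) = -1/4962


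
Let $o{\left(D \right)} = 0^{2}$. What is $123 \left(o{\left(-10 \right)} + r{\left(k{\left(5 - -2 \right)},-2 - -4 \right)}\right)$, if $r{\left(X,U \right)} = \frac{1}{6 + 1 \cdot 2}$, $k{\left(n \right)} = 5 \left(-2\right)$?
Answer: $\frac{123}{8} \approx 15.375$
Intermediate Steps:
$k{\left(n \right)} = -10$
$r{\left(X,U \right)} = \frac{1}{8}$ ($r{\left(X,U \right)} = \frac{1}{6 + 2} = \frac{1}{8}$)
$o{\left(D \right)} = 0$
$123 \left(o{\left(-10 \right)} + r{\left(k{\left(5 - -2 \right)},-2 - -4 \right)}\right) = 123 \left(0 + \frac{1}{8}\right) = 123 \cdot \frac{1}{8} = \frac{123}{8}$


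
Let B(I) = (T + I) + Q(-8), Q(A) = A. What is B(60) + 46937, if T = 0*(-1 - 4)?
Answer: 46989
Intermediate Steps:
T = 0 (T = 0*(-5) = 0)
B(I) = -8 + I (B(I) = (0 + I) - 8 = I - 8 = -8 + I)
B(60) + 46937 = (-8 + 60) + 46937 = 52 + 46937 = 46989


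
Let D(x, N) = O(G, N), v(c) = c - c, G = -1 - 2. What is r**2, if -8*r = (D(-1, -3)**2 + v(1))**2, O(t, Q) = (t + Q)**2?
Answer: 44079842304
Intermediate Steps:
G = -3
v(c) = 0
O(t, Q) = (Q + t)**2
D(x, N) = (-3 + N)**2 (D(x, N) = (N - 3)**2 = (-3 + N)**2)
r = -209952 (r = -(((-3 - 3)**2)**2 + 0)**2/8 = -(((-6)**2)**2 + 0)**2/8 = -(36**2 + 0)**2/8 = -(1296 + 0)**2/8 = -1/8*1296**2 = -1/8*1679616 = -209952)
r**2 = (-209952)**2 = 44079842304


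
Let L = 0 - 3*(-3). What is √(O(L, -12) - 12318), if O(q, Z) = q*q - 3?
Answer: 12*I*√85 ≈ 110.63*I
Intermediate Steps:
L = 9 (L = 0 + 9 = 9)
O(q, Z) = -3 + q² (O(q, Z) = q² - 3 = -3 + q²)
√(O(L, -12) - 12318) = √((-3 + 9²) - 12318) = √((-3 + 81) - 12318) = √(78 - 12318) = √(-12240) = 12*I*√85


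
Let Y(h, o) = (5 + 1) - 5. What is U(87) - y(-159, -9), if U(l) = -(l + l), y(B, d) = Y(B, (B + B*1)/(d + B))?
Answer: -175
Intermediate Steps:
Y(h, o) = 1 (Y(h, o) = 6 - 5 = 1)
y(B, d) = 1
U(l) = -2*l
U(87) - y(-159, -9) = -2*87 - 1*1 = -174 - 1 = -175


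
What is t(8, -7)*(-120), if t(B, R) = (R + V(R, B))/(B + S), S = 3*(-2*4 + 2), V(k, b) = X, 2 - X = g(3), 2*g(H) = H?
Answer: -78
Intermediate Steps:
g(H) = H/2
X = ½ (X = 2 - 3/2 = ½ ≈ 0.50000)
V(k, b) = ½
S = -18 (S = 3*(-8 + 2) = 3*(-6) = -18)
t(B, R) = (½ + R)/(-18 + B) (t(B, R) = (R + ½)/(B - 18) = (½ + R)/(-18 + B))
t(8, -7)*(-120) = ((½ - 7)/(-18 + 8))*(-120) = (-13/2/(-10))*(-120) = -⅒*(-13/2)*(-120) = (13/20)*(-120) = -78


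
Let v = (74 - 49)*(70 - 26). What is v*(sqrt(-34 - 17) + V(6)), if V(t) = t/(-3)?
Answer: -2200 + 1100*I*sqrt(51) ≈ -2200.0 + 7855.6*I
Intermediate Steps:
v = 1100 (v = 25*44 = 1100)
V(t) = -t/3 (V(t) = t*(-1/3) = -t/3)
v*(sqrt(-34 - 17) + V(6)) = 1100*(sqrt(-34 - 17) - 1/3*6) = 1100*(sqrt(-51) - 2) = 1100*(I*sqrt(51) - 2) = 1100*(-2 + I*sqrt(51)) = -2200 + 1100*I*sqrt(51)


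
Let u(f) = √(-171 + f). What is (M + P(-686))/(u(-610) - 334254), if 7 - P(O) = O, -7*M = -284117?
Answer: -96588709872/782080161079 - 288968*I*√781/782080161079 ≈ -0.1235 - 1.0326e-5*I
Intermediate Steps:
M = 284117/7 (M = -⅐*(-284117) = 284117/7 ≈ 40588.)
P(O) = 7 - O
(M + P(-686))/(u(-610) - 334254) = (284117/7 + (7 - 1*(-686)))/(√(-171 - 610) - 334254) = (284117/7 + (7 + 686))/(√(-781) - 334254) = (284117/7 + 693)/(I*√781 - 334254) = 288968/(7*(-334254 + I*√781))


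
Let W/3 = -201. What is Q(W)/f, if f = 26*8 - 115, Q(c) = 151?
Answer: 151/93 ≈ 1.6237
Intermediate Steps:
W = -603 (W = 3*(-201) = -603)
f = 93 (f = 208 - 115 = 93)
Q(W)/f = 151/93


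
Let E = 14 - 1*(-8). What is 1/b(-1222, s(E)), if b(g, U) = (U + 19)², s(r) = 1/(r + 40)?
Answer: 3844/1390041 ≈ 0.0027654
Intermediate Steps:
E = 22 (E = 14 + 8 = 22)
s(r) = 1/(40 + r)
b(g, U) = (19 + U)²
1/b(-1222, s(E)) = 1/((19 + 1/(40 + 22))²) = 1/((19 + 1/62)²) = 1/((1179/62)²) = 1/(1390041/3844) = 3844/1390041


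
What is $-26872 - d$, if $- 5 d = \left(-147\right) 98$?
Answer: $- \frac{148766}{5} \approx -29753.0$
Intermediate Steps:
$d = \frac{14406}{5}$ ($d = - \frac{\left(-147\right) 98}{5} = \left(- \frac{1}{5}\right) \left(-14406\right) = \frac{14406}{5} \approx 2881.2$)
$-26872 - d = -26872 - \frac{14406}{5} = - \frac{148766}{5}$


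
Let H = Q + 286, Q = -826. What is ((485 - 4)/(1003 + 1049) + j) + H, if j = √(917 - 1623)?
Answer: -1107599/2052 + I*√706 ≈ -539.77 + 26.571*I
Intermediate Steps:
j = I*√706 (j = √(-706) = I*√706 ≈ 26.571*I)
H = -540 (H = -826 + 286 = -540)
((485 - 4)/(1003 + 1049) + j) + H = ((485 - 4)/(1003 + 1049) + I*√706) - 540 = (481/2052 + I*√706) - 540 = -1107599/2052 + I*√706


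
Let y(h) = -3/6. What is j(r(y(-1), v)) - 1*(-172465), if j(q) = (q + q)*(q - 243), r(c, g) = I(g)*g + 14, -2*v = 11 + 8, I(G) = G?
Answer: 1148285/8 ≈ 1.4354e+5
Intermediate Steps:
v = -19/2 (v = -(11 + 8)/2 = -½*19 = -19/2 ≈ -9.5000)
y(h) = -½ (y(h) = -3*⅙ = -½)
r(c, g) = 14 + g² (r(c, g) = g*g + 14 = g² + 14 = 14 + g²)
j(q) = 2*q*(-243 + q) (j(q) = (2*q)*(-243 + q) = 2*q*(-243 + q))
j(r(y(-1), v)) - 1*(-172465) = 2*(14 + (-19/2)²)*(-243 + (14 + (-19/2)²)) - 1*(-172465) = 2*(14 + 361/4)*(-243 + (14 + 361/4)) + 172465 = 2*(417/4)*(-243 + 417/4) + 172465 = 2*(417/4)*(-555/4) + 172465 = -231435/8 + 172465 = 1148285/8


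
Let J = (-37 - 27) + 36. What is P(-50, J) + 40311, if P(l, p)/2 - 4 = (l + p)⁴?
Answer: 74070431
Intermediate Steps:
J = -28 (J = -64 + 36 = -28)
P(l, p) = 8 + 2*(l + p)⁴
P(-50, J) + 40311 = (8 + 2*(-50 - 28)⁴) + 40311 = (8 + 2*(-78)⁴) + 40311 = (8 + 2*37015056) + 40311 = (8 + 74030112) + 40311 = 74030120 + 40311 = 74070431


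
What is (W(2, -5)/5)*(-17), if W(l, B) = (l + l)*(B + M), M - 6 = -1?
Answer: 0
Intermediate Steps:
M = 5 (M = 6 - 1 = 5)
W(l, B) = 2*l*(5 + B) (W(l, B) = (l + l)*(B + 5) = (2*l)*(5 + B) = 2*l*(5 + B))
(W(2, -5)/5)*(-17) = ((2*2*(5 - 5))/5)*(-17) = ((2*2*0)*(⅕))*(-17) = (0*(⅕))*(-17) = 0*(-17) = 0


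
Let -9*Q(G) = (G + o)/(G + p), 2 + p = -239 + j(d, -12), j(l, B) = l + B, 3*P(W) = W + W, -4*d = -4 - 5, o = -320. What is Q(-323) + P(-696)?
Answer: -9586492/20655 ≈ -464.12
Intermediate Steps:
d = 9/4 (d = -(-4 - 5)/4 = -1/4*(-9) = 9/4 ≈ 2.2500)
P(W) = 2*W/3 (P(W) = (W + W)/3 = (2*W)/3 = 2*W/3)
j(l, B) = B + l
p = -1003/4 (p = -2 + (-239 + (-12 + 9/4)) = -2 + (-239 - 39/4) = -2 - 995/4 = -1003/4 ≈ -250.75)
Q(G) = -(-320 + G)/(9*(-1003/4 + G)) (Q(G) = -(G - 320)/(9*(G - 1003/4)) = -(-320 + G)/(9*(-1003/4 + G)))
Q(-323) + P(-696) = 4*(320 - 1*(-323))/(9*(-1003 + 4*(-323))) + (2/3)*(-696) = 4*(320 + 323)/(9*(-1003 - 1292)) - 464 = (4/9)*643/(-2295) - 464 = (4/9)*(-1/2295)*643 - 464 = -2572/20655 - 464 = -9586492/20655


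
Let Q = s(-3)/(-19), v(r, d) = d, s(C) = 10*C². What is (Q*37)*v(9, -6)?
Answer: 19980/19 ≈ 1051.6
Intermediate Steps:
Q = -90/19 (Q = (10*(-3)²)/(-19) = (10*9)*(-1/19) = 90*(-1/19) = -90/19 ≈ -4.7368)
(Q*37)*v(9, -6) = -90/19*37*(-6) = -3330/19*(-6) = 19980/19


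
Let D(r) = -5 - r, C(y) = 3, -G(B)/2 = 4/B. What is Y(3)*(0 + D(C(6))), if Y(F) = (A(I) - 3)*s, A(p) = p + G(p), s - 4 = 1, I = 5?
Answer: -16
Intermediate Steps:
G(B) = -8/B
s = 5 (s = 4 + 1 = 5)
A(p) = p - 8/p
Y(F) = 2 (Y(F) = ((5 - 8/5) - 3)*5 = (17/5 - 3)*5 = (⅖)*5 = 2)
Y(3)*(0 + D(C(6))) = 2*(0 + (-5 - 1*3)) = 2*(0 + (-5 - 3)) = 2*(0 - 8) = 2*(-8) = -16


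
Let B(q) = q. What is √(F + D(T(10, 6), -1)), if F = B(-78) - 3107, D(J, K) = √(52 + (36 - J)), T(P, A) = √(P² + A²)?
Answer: √(-3185 + √2*√(44 - √34)) ≈ 56.358*I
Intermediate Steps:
T(P, A) = √(A² + P²)
D(J, K) = √(88 - J)
F = -3185 (F = -78 - 3107 = -3185)
√(F + D(T(10, 6), -1)) = √(-3185 + √(88 - √(6² + 10²))) = √(-3185 + √(88 - √(36 + 100))) = √(-3185 + √(88 - √136)) = √(-3185 + √(88 - 2*√34))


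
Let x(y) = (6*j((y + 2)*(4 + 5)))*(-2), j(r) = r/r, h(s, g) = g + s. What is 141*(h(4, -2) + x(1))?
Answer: -1410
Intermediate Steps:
j(r) = 1
x(y) = -12 (x(y) = (6*1)*(-2) = 6*(-2) = -12)
141*(h(4, -2) + x(1)) = 141*((-2 + 4) - 12) = 141*(2 - 12) = 141*(-10) = -1410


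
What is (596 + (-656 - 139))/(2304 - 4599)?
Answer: 199/2295 ≈ 0.086710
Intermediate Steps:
(596 + (-656 - 139))/(2304 - 4599) = (596 - 795)/(-2295) = -199*(-1/2295) = 199/2295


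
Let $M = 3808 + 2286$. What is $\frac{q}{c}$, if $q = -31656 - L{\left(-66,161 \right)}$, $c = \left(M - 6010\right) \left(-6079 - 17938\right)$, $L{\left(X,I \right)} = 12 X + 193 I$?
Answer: $\frac{61937}{2017428} \approx 0.030701$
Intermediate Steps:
$M = 6094$
$c = -2017428$ ($c = \left(6094 - 6010\right) \left(-6079 - 17938\right) = 84 \left(-24017\right) = -2017428$)
$q = -61937$ ($q = -31656 - \left(12 \left(-66\right) + 193 \cdot 161\right) = -31656 - \left(-792 + 31073\right) = -31656 - 30281 = -61937$)
$\frac{q}{c} = - \frac{61937}{-2017428} = \left(-61937\right) \left(- \frac{1}{2017428}\right) = \frac{61937}{2017428}$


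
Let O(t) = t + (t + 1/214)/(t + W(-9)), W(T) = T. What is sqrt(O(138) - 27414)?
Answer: I*sqrt(20785985265138)/27606 ≈ 165.15*I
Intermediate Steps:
O(t) = t + (1/214 + t)/(-9 + t) (O(t) = t + (t + 1/214)/(t - 9) = t + (t + 1/214)/(-9 + t) = t + (1/214 + t)/(-9 + t))
sqrt(O(138) - 27414) = sqrt((1/214 + 138**2 - 8*138)/(-9 + 138) - 27414) = sqrt((1/214 + 19044 - 1104)/129 - 27414) = sqrt((1/129)*(3839161/214) - 27414) = sqrt(3839161/27606 - 27414) = sqrt(-752951723/27606) = I*sqrt(20785985265138)/27606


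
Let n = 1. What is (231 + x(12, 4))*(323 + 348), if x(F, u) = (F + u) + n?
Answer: 166408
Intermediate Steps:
x(F, u) = 1 + F + u (x(F, u) = (F + u) + 1 = 1 + F + u)
(231 + x(12, 4))*(323 + 348) = (231 + (1 + 12 + 4))*(323 + 348) = (231 + 17)*671 = 248*671 = 166408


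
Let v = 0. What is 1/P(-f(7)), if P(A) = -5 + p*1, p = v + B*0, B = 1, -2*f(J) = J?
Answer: -⅕ ≈ -0.20000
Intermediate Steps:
f(J) = -J/2
p = 0 (p = 0 + 1*0 = 0 + 0 = 0)
P(A) = -5 (P(A) = -5 + 0*1 = -5 + 0 = -5)
1/P(-f(7)) = 1/(-5) = -⅕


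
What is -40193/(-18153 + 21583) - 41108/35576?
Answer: -98181663/7626605 ≈ -12.874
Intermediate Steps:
-40193/(-18153 + 21583) - 41108/35576 = -40193/3430 - 41108*1/35576 = -40193*1/3430 - 10277/8894 = -40193/3430 - 10277/8894 = -98181663/7626605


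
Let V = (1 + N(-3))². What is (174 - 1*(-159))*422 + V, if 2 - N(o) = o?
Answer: 140562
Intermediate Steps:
N(o) = 2 - o
V = 36 (V = (1 + (2 - 1*(-3)))² = (1 + (2 + 3))² = (1 + 5)² = 6² = 36)
(174 - 1*(-159))*422 + V = (174 - 1*(-159))*422 + 36 = (174 + 159)*422 + 36 = 333*422 + 36 = 140526 + 36 = 140562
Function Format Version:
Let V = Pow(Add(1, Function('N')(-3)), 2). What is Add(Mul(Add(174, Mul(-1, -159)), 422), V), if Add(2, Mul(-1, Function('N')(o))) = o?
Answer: 140562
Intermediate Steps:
Function('N')(o) = Add(2, Mul(-1, o))
V = 36 (V = Pow(Add(1, Add(2, Mul(-1, -3))), 2) = Pow(Add(1, Add(2, 3)), 2) = Pow(Add(1, 5), 2) = Pow(6, 2) = 36)
Add(Mul(Add(174, Mul(-1, -159)), 422), V) = Add(Mul(Add(174, Mul(-1, -159)), 422), 36) = Add(Mul(Add(174, 159), 422), 36) = Add(Mul(333, 422), 36) = Add(140526, 36) = 140562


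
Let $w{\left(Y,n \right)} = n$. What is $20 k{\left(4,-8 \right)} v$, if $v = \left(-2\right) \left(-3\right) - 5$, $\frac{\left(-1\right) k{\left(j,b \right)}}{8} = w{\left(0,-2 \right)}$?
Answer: $320$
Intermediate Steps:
$k{\left(j,b \right)} = 16$ ($k{\left(j,b \right)} = \left(-8\right) \left(-2\right) = 16$)
$v = 1$ ($v = 6 - 5 = 1$)
$20 k{\left(4,-8 \right)} v = 20 \cdot 16 \cdot 1 = 320 \cdot 1 = 320$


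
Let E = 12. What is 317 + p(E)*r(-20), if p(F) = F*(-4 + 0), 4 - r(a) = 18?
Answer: 989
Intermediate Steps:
r(a) = -14 (r(a) = 4 - 1*18 = 4 - 18 = -14)
p(F) = -4*F (p(F) = F*(-4) = -4*F)
317 + p(E)*r(-20) = 317 - 4*12*(-14) = 317 - 48*(-14) = 317 + 672 = 989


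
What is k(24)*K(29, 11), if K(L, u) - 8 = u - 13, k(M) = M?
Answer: 144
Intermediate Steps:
K(L, u) = -5 + u (K(L, u) = 8 + (u - 13) = 8 + (-13 + u) = -5 + u)
k(24)*K(29, 11) = 24*(-5 + 11) = 24*6 = 144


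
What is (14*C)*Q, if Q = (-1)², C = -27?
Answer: -378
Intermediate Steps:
Q = 1
(14*C)*Q = (14*(-27))*1 = -378*1 = -378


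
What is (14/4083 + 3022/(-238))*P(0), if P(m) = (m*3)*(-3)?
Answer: 0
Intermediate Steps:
P(m) = -9*m (P(m) = (3*m)*(-3) = -9*m)
(14/4083 + 3022/(-238))*P(0) = (14/4083 + 3022/(-238))*(-9*0) = (14*(1/4083) + 3022*(-1/238))*0 = (14/4083 - 1511/119)*0 = -6167747/485877*0 = 0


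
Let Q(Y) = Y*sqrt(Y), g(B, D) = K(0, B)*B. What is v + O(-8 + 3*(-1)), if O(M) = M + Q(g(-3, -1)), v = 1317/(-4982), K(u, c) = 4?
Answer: -56119/4982 - 24*I*sqrt(3) ≈ -11.264 - 41.569*I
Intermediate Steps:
g(B, D) = 4*B
v = -1317/4982 (v = 1317*(-1/4982) = -1317/4982 ≈ -0.26435)
Q(Y) = Y**(3/2)
O(M) = M - 24*I*sqrt(3) (O(M) = M + (4*(-3))**(3/2) = M + (-12)**(3/2) = M - 24*I*sqrt(3))
v + O(-8 + 3*(-1)) = -1317/4982 + ((-8 + 3*(-1)) - 24*I*sqrt(3)) = -1317/4982 + ((-8 - 3) - 24*I*sqrt(3)) = -1317/4982 + (-11 - 24*I*sqrt(3)) = -56119/4982 - 24*I*sqrt(3)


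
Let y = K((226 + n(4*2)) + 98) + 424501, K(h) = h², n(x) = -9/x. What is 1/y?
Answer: 64/33839953 ≈ 1.8913e-6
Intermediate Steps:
y = 33839953/64 (y = ((226 - 9/(4*2)) + 98)² + 424501 = ((226 - 9/8) + 98)² + 424501 = (1799/8 + 98)² + 424501 = (2583/8)² + 424501 = 6671889/64 + 424501 = 33839953/64 ≈ 5.2875e+5)
1/y = 1/(33839953/64) = 64/33839953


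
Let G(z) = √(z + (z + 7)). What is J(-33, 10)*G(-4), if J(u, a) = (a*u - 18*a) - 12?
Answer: -522*I ≈ -522.0*I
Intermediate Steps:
G(z) = √(7 + 2*z) (G(z) = √(z + (7 + z)) = √(7 + 2*z))
J(u, a) = -12 - 18*a + a*u (J(u, a) = (-18*a + a*u) - 12 = -12 - 18*a + a*u)
J(-33, 10)*G(-4) = (-12 - 18*10 + 10*(-33))*√(7 + 2*(-4)) = (-12 - 180 - 330)*√(7 - 8) = -522*I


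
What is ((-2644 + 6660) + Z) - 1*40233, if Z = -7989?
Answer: -44206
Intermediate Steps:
((-2644 + 6660) + Z) - 1*40233 = ((-2644 + 6660) - 7989) - 1*40233 = (4016 - 7989) - 40233 = -3973 - 40233 = -44206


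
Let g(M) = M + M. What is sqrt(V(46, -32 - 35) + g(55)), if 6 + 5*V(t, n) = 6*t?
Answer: 2*sqrt(41) ≈ 12.806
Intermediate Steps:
g(M) = 2*M
V(t, n) = -6/5 + 6*t/5 (V(t, n) = -6/5 + (6*t)/5 = -6/5 + 6*t/5)
sqrt(V(46, -32 - 35) + g(55)) = sqrt((-6/5 + (6/5)*46) + 2*55) = sqrt((-6/5 + 276/5) + 110) = sqrt(54 + 110) = sqrt(164) = 2*sqrt(41)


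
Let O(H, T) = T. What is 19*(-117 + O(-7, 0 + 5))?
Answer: -2128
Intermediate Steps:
19*(-117 + O(-7, 0 + 5)) = 19*(-117 + (0 + 5)) = 19*(-117 + 5) = 19*(-112) = -2128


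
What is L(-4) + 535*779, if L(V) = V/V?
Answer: 416766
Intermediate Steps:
L(V) = 1
L(-4) + 535*779 = 1 + 535*779 = 1 + 416765 = 416766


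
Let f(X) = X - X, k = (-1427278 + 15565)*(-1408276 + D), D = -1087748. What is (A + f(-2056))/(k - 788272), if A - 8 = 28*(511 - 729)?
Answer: -762/440458592605 ≈ -1.7300e-9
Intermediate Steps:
k = 3523669529112 (k = (-1427278 + 15565)*(-1408276 - 1087748) = -1411713*(-2496024) = 3523669529112)
f(X) = 0
A = -6096 (A = 8 + 28*(511 - 729) = 8 + 28*(-218) = 8 - 6104 = -6096)
(A + f(-2056))/(k - 788272) = (-6096 + 0)/(3523669529112 - 788272) = -6096/3523668740840 = -6096*1/3523668740840 = -762/440458592605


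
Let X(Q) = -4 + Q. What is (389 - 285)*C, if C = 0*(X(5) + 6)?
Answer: 0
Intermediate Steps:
C = 0 (C = 0*((-4 + 5) + 6) = 0*(1 + 6) = 0*7 = 0)
(389 - 285)*C = (389 - 285)*0 = 104*0 = 0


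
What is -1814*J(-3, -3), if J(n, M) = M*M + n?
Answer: -10884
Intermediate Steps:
J(n, M) = n + M**2 (J(n, M) = M**2 + n = n + M**2)
-1814*J(-3, -3) = -1814*(-3 + (-3)**2) = -1814*(-3 + 9) = -1814*6 = -10884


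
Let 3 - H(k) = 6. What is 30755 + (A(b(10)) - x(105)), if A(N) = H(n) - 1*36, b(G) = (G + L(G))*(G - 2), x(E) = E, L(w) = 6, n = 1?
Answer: 30611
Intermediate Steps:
H(k) = -3 (H(k) = 3 - 1*6 = 3 - 6 = -3)
b(G) = (-2 + G)*(6 + G) (b(G) = (G + 6)*(G - 2) = (6 + G)*(-2 + G) = (-2 + G)*(6 + G))
A(N) = -39 (A(N) = -3 - 1*36 = -3 - 36 = -39)
30755 + (A(b(10)) - x(105)) = 30755 + (-39 - 1*105) = 30755 + (-39 - 105) = 30755 - 144 = 30611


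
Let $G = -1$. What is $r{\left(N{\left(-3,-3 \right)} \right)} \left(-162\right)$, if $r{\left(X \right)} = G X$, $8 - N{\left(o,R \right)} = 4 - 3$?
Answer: $1134$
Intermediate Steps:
$N{\left(o,R \right)} = 7$ ($N{\left(o,R \right)} = 8 - \left(4 - 3\right) = 8 - 1 = 7$)
$r{\left(X \right)} = - X$
$r{\left(N{\left(-3,-3 \right)} \right)} \left(-162\right) = \left(-1\right) 7 \left(-162\right) = \left(-7\right) \left(-162\right) = 1134$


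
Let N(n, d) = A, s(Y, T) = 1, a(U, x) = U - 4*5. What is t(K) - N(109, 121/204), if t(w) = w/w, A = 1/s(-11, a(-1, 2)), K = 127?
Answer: 0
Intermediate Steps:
a(U, x) = -20 + U (a(U, x) = U - 20 = -20 + U)
A = 1 (A = 1/1 = 1)
N(n, d) = 1
t(w) = 1
t(K) - N(109, 121/204) = 1 - 1*1 = 1 - 1 = 0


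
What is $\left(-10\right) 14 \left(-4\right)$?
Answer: $560$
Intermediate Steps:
$\left(-10\right) 14 \left(-4\right) = \left(-140\right) \left(-4\right) = 560$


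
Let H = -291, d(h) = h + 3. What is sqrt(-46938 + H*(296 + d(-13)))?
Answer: 2*I*sqrt(32541) ≈ 360.78*I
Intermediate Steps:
d(h) = 3 + h
sqrt(-46938 + H*(296 + d(-13))) = sqrt(-46938 - 291*(296 + (3 - 13))) = sqrt(-46938 - 291*(296 - 10)) = sqrt(-46938 - 291*286) = sqrt(-46938 - 83226) = sqrt(-130164) = 2*I*sqrt(32541)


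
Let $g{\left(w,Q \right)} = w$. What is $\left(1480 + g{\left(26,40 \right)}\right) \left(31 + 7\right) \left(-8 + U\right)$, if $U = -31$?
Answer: $-2231892$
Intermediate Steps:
$\left(1480 + g{\left(26,40 \right)}\right) \left(31 + 7\right) \left(-8 + U\right) = \left(1480 + 26\right) \left(31 + 7\right) \left(-8 - 31\right) = 1506 \cdot 38 \left(-39\right) = 1506 \left(-1482\right) = -2231892$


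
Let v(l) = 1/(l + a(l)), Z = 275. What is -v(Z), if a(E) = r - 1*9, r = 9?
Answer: -1/275 ≈ -0.0036364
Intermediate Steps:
a(E) = 0 (a(E) = 9 - 1*9 = 9 - 9 = 0)
v(l) = 1/l (v(l) = 1/(l + 0) = 1/l)
-v(Z) = -1/275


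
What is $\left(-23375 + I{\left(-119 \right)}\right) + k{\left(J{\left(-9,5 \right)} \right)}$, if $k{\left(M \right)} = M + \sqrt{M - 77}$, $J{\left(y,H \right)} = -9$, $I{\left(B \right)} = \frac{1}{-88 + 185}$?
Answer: $- \frac{2268247}{97} + i \sqrt{86} \approx -23384.0 + 9.2736 i$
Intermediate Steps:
$I{\left(B \right)} = \frac{1}{97}$
$k{\left(M \right)} = M + \sqrt{-77 + M}$
$\left(-23375 + I{\left(-119 \right)}\right) + k{\left(J{\left(-9,5 \right)} \right)} = \left(-23375 + \frac{1}{97}\right) - \left(9 - \sqrt{-77 - 9}\right) = - \frac{2267374}{97} - \left(9 - \sqrt{-86}\right) = - \frac{2267374}{97} - \left(9 - i \sqrt{86}\right) = - \frac{2268247}{97} + i \sqrt{86}$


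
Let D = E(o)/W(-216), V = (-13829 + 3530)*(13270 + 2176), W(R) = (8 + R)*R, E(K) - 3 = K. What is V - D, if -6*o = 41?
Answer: -42882433731049/269568 ≈ -1.5908e+8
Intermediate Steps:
o = -41/6 (o = -1/6*41 = -41/6 ≈ -6.8333)
E(K) = 3 + K
W(R) = R*(8 + R)
V = -159078354 (V = -10299*15446 = -159078354)
D = -23/269568 (D = (3 - 41/6)/((-216*(8 - 216))) = -23/(6*((-216*(-208)))) = -23/6/44928 = -23/6*1/44928 = -23/269568 ≈ -8.5322e-5)
V - D = -159078354 - 1*(-23/269568) = -159078354 + 23/269568 = -42882433731049/269568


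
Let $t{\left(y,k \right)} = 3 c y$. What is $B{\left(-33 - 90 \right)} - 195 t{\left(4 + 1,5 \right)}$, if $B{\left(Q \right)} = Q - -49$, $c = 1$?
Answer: $-2999$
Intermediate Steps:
$B{\left(Q \right)} = 49 + Q$ ($B{\left(Q \right)} = Q + 49 = 49 + Q$)
$t{\left(y,k \right)} = 3 y$ ($t{\left(y,k \right)} = 3 \cdot 1 y = 3 y$)
$B{\left(-33 - 90 \right)} - 195 t{\left(4 + 1,5 \right)} = \left(49 - 123\right) - 195 \cdot 3 \left(4 + 1\right) = \left(49 - 123\right) - 195 \cdot 3 \cdot 5 = \left(49 - 123\right) - 195 \cdot 15 = -74 - 2925 = -2999$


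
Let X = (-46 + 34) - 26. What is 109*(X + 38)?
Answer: 0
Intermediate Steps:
X = -38 (X = -12 - 26 = -38)
109*(X + 38) = 109*(-38 + 38) = 109*0 = 0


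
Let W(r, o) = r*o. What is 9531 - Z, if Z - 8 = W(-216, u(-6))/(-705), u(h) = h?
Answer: 2238337/235 ≈ 9524.8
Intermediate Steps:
W(r, o) = o*r
Z = 1448/235 (Z = 8 - 6*(-216)/(-705) = 8 + 1296*(-1/705) = 8 - 432/235 = 1448/235 ≈ 6.1617)
9531 - Z = 9531 - 1*1448/235 = 9531 - 1448/235 = 2238337/235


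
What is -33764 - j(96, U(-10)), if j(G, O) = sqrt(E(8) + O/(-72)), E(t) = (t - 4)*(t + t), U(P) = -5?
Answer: -33764 - sqrt(9226)/12 ≈ -33772.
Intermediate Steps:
E(t) = 2*t*(-4 + t) (E(t) = (-4 + t)*(2*t) = 2*t*(-4 + t))
j(G, O) = sqrt(64 - O/72) (j(G, O) = sqrt(2*8*(-4 + 8) + O/(-72)) = sqrt(2*8*4 + O*(-1/72)) = sqrt(64 - O/72))
-33764 - j(96, U(-10)) = -33764 - sqrt(9216 - 2*(-5))/12 = -33764 - sqrt(9216 + 10)/12 = -33764 - sqrt(9226)/12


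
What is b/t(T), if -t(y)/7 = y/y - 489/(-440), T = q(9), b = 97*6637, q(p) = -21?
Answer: -283267160/6503 ≈ -43559.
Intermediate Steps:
b = 643789
T = -21
t(y) = -6503/440 (t(y) = -7*(y/y - 489/(-440)) = -7*(1 - 489*(-1/440)) = -7*(1 + 489/440) = -7*929/440 = -6503/440)
b/t(T) = 643789/(-6503/440) = 643789*(-440/6503) = -283267160/6503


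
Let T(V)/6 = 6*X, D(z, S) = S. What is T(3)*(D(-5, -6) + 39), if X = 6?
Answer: 7128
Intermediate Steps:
T(V) = 216 (T(V) = 6*(6*6) = 6*36 = 216)
T(3)*(D(-5, -6) + 39) = 216*(-6 + 39) = 216*33 = 7128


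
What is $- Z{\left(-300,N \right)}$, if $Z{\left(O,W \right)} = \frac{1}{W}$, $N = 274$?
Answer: $- \frac{1}{274} \approx -0.0036496$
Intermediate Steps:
$- Z{\left(-300,N \right)} = - \frac{1}{274}$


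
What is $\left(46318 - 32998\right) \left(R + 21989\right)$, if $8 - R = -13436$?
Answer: $471967560$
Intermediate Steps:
$R = 13444$ ($R = 8 - -13436 = 8 + 13436 = 13444$)
$\left(46318 - 32998\right) \left(R + 21989\right) = \left(46318 - 32998\right) \left(13444 + 21989\right) = 13320 \cdot 35433 = 471967560$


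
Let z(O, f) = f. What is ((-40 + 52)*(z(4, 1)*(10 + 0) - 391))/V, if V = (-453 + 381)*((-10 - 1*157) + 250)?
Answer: 127/166 ≈ 0.76506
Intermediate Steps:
V = -5976 (V = -72*((-10 - 157) + 250) = -72*(-167 + 250) = -72*83 = -5976)
((-40 + 52)*(z(4, 1)*(10 + 0) - 391))/V = ((-40 + 52)*(1*(10 + 0) - 391))/(-5976) = (12*(1*10 - 391))*(-1/5976) = (12*(10 - 391))*(-1/5976) = (12*(-381))*(-1/5976) = -4572*(-1/5976) = 127/166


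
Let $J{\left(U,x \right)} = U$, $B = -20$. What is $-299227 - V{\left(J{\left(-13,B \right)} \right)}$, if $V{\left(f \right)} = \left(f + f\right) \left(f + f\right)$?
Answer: $-299903$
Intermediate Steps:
$V{\left(f \right)} = 4 f^{2}$ ($V{\left(f \right)} = 2 f 2 f = 4 f^{2}$)
$-299227 - V{\left(J{\left(-13,B \right)} \right)} = -299227 - 4 \left(-13\right)^{2} = -299227 - 4 \cdot 169 = -299227 - 676 = -299903$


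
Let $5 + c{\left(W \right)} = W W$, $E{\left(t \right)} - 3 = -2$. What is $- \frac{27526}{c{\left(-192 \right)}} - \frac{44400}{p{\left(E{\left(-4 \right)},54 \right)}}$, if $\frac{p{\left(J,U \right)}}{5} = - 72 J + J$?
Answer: $\frac{325353574}{2616989} \approx 124.32$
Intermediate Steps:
$E{\left(t \right)} = 1$ ($E{\left(t \right)} = 3 - 2 = 1$)
$c{\left(W \right)} = -5 + W^{2}$ ($c{\left(W \right)} = -5 + W W = -5 + W^{2}$)
$p{\left(J,U \right)} = - 355 J$ ($p{\left(J,U \right)} = 5 \left(- 72 J + J\right) = 5 \left(- 71 J\right) = - 355 J$)
$- \frac{27526}{c{\left(-192 \right)}} - \frac{44400}{p{\left(E{\left(-4 \right)},54 \right)}} = - \frac{27526}{-5 + \left(-192\right)^{2}} - \frac{44400}{\left(-355\right) 1} = - \frac{27526}{-5 + 36864} - \frac{44400}{-355} = - \frac{27526}{36859} - - \frac{8880}{71} = \left(-27526\right) \frac{1}{36859} + \frac{8880}{71} = - \frac{27526}{36859} + \frac{8880}{71} = \frac{325353574}{2616989}$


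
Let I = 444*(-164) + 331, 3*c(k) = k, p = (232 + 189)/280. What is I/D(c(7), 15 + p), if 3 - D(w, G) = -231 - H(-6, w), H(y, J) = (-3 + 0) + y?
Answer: -14497/45 ≈ -322.16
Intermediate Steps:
p = 421/280 (p = 421*(1/280) = 421/280 ≈ 1.5036)
c(k) = k/3
H(y, J) = -3 + y
D(w, G) = 225 (D(w, G) = 3 - (-231 - (-3 - 6)) = 3 - (-231 - 1*(-9)) = 3 - (-231 + 9) = 3 - 1*(-222) = 3 + 222 = 225)
I = -72485 (I = -72816 + 331 = -72485)
I/D(c(7), 15 + p) = -72485/225 = -72485*1/225 = -14497/45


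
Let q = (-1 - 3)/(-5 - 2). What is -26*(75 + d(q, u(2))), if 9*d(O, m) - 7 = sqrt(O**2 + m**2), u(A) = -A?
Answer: -17732/9 - 52*sqrt(53)/63 ≈ -1976.2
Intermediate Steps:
q = 4/7 (q = -4/(-7) = -4*(-1/7) = 4/7 ≈ 0.57143)
d(O, m) = 7/9 + sqrt(O**2 + m**2)/9
-26*(75 + d(q, u(2))) = -26*(75 + (7/9 + sqrt((4/7)**2 + (-1*2)**2)/9)) = -26*(75 + (7/9 + sqrt(16/49 + (-2)**2)/9)) = -26*(75 + (7/9 + sqrt(16/49 + 4)/9)) = -26*(75 + (7/9 + sqrt(212/49)/9)) = -26*(75 + (7/9 + (2*sqrt(53)/7)/9)) = -26*(75 + (7/9 + 2*sqrt(53)/63)) = -26*(682/9 + 2*sqrt(53)/63) = -17732/9 - 52*sqrt(53)/63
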